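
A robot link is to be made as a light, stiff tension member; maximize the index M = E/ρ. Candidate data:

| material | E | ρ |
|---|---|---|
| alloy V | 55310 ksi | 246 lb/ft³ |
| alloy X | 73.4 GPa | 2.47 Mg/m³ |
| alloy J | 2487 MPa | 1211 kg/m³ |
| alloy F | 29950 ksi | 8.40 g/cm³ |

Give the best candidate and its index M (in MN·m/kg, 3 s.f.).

alloy V, M = 96.8 MN·m/kg

In SI units:
  alloy V: E = 381.3 GPa, ρ = 3941 kg/m³
  alloy X: E = 73.40 GPa, ρ = 2470 kg/m³
  alloy J: E = 2.487 GPa, ρ = 1211 kg/m³
  alloy F: E = 206.5 GPa, ρ = 8400 kg/m³
  alloy V: M = 96.8 MN·m/kg
  alloy X: M = 29.7 MN·m/kg
  alloy F: M = 24.6 MN·m/kg
  alloy J: M = 2.05 MN·m/kg
Highest index: alloy V.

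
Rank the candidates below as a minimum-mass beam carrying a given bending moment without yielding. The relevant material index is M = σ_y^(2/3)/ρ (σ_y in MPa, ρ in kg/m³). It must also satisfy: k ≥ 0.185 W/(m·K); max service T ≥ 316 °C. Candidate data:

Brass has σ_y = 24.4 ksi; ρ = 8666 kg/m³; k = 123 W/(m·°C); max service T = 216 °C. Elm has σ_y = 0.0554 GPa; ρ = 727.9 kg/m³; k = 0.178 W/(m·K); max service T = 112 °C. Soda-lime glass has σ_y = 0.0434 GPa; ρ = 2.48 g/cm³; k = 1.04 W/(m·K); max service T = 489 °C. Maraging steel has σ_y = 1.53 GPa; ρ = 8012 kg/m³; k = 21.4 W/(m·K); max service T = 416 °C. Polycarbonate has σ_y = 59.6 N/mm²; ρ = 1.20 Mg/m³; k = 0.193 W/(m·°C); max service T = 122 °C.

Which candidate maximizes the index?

Screen on constraints: k ≥ 0.185 W/(m·K); max service T ≥ 316 °C. Survivors: soda-lime glass, maraging steel.
Normalizing units and computing the index:
  soda-lime glass: σ_y = 43.40 MPa, ρ = 2480 kg/m³
  maraging steel: σ_y = 1530 MPa, ρ = 8012 kg/m³
  maraging steel: M = 16.6×10⁻³
  soda-lime glass: M = 4.98×10⁻³
The maximum is for maraging steel.

maraging steel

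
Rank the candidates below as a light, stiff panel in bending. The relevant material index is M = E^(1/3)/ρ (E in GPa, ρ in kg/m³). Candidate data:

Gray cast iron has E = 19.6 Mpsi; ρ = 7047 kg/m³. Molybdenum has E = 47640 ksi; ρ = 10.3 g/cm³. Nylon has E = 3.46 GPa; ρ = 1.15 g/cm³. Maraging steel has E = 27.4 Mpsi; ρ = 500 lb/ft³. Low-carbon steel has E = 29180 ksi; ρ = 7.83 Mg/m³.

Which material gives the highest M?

nylon

After converting to SI:
  gray cast iron: E = 135.1 GPa, ρ = 7047 kg/m³
  molybdenum: E = 328.5 GPa, ρ = 10300 kg/m³
  nylon: E = 3.460 GPa, ρ = 1150 kg/m³
  maraging steel: E = 188.9 GPa, ρ = 8009 kg/m³
  low-carbon steel: E = 201.2 GPa, ρ = 7830 kg/m³
  nylon: M = 1.32×10⁻³
  low-carbon steel: M = 0.748×10⁻³
  gray cast iron: M = 0.728×10⁻³
  maraging steel: M = 0.716×10⁻³
  molybdenum: M = 0.670×10⁻³
Nylon ranks first.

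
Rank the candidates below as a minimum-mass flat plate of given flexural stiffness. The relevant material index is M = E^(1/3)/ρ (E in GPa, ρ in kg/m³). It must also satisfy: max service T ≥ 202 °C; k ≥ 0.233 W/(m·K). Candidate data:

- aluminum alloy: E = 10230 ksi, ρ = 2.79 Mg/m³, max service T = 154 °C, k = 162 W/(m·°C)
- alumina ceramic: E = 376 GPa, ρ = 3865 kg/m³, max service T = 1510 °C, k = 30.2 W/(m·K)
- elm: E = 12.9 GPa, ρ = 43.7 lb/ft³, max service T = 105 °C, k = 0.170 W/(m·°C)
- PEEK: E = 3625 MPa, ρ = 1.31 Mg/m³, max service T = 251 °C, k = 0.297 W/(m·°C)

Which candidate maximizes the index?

Screen on constraints: max service T ≥ 202 °C; k ≥ 0.233 W/(m·K). Survivors: alumina ceramic, PEEK.
In SI units:
  alumina ceramic: E = 376.0 GPa, ρ = 3865 kg/m³
  PEEK: E = 3.625 GPa, ρ = 1310 kg/m³
  alumina ceramic: M = 1.87×10⁻³
  PEEK: M = 1.17×10⁻³
The maximum is for alumina ceramic.

alumina ceramic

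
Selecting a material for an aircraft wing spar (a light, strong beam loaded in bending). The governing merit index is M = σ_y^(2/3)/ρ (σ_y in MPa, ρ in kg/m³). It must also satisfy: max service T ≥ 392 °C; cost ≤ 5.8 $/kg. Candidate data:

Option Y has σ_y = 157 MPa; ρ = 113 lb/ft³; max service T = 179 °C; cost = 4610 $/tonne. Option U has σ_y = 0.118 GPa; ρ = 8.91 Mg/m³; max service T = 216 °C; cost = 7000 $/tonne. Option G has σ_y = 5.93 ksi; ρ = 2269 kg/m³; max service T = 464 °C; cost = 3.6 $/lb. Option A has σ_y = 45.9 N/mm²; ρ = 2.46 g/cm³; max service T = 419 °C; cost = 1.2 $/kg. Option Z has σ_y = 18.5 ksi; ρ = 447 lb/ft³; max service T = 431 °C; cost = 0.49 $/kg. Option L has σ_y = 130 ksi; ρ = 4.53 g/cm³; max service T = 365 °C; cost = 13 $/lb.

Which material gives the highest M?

Screen on constraints: max service T ≥ 392 °C; cost ≤ 5.8 $/kg. Survivors: option A, option Z.
Convert each candidate to consistent units, then evaluate M:
  option A: σ_y = 45.90 MPa, ρ = 2460 kg/m³
  option Z: σ_y = 127.6 MPa, ρ = 7160 kg/m³
  option A: M = 5.21×10⁻³
  option Z: M = 3.54×10⁻³
Option A has the largest M.

option A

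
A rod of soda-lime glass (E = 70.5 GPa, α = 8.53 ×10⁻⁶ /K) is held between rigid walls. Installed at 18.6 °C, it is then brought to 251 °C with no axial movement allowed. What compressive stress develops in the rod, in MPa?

140 MPa

ΔT = 232.4 K. Constrained thermal stress σ = E·α·ΔT = 70.50×10³ MPa × 8.53×10⁻⁶ × 232.4 = 140 MPa (compressive).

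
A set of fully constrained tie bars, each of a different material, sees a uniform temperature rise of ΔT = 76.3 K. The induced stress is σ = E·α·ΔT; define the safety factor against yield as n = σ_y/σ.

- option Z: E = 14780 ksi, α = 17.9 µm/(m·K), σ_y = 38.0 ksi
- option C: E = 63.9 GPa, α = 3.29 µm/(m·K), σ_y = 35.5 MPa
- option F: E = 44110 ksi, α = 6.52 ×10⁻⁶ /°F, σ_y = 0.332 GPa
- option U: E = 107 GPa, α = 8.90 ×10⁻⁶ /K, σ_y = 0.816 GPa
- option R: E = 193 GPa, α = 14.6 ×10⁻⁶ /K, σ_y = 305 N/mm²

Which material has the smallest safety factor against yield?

Converting E to GPa, α to ×10⁻⁶/K, σ_y to MPa, then σ and n for each:
  option Z: E = 101.9, α = 17.9, σ_y = 262.0 → σ = 139 MPa, n = 1.88
  option C: E = 63.90, α = 3.29, σ_y = 35.50 → σ = 16.0 MPa, n = 2.21
  option F: E = 304.1, α = 11.7, σ_y = 332.0 → σ = 272 MPa, n = 1.22
  option U: E = 107.0, α = 8.90, σ_y = 816.0 → σ = 72.7 MPa, n = 11.2
  option R: E = 193.0, α = 14.6, σ_y = 305.0 → σ = 215 MPa, n = 1.42
The minimum is option F at n = 1.22.

option F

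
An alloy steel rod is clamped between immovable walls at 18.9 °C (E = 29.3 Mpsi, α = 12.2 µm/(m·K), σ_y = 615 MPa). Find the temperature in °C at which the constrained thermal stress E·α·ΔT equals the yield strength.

268 °C

E = 29.3 Mpsi = 202.0 GPa.
E·α·ΔT = 615.0 MPa ⇒ ΔT = 615.0 / (202.0×10³ × 12.2×10⁻⁶) = 249.5 K.
T = 18.9 + 249.5 = 268.4 °C.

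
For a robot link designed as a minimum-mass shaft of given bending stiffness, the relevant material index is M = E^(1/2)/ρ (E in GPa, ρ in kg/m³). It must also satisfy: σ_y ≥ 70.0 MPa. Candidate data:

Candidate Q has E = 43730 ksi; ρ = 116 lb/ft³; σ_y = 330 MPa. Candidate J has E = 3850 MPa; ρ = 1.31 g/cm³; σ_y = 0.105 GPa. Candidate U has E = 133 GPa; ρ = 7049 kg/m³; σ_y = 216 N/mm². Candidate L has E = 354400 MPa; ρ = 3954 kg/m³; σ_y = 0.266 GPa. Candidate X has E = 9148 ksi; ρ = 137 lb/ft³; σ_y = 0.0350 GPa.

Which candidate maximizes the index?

candidate Q

Screen on constraints: σ_y ≥ 70.0 MPa. Survivors: candidate Q, candidate J, candidate U, candidate L.
Putting every candidate on a common basis:
  candidate Q: E = 301.5 GPa, ρ = 1858 kg/m³
  candidate J: E = 3.850 GPa, ρ = 1310 kg/m³
  candidate U: E = 133.0 GPa, ρ = 7049 kg/m³
  candidate L: E = 354.4 GPa, ρ = 3954 kg/m³
  candidate Q: M = 9.34×10⁻³
  candidate L: M = 4.76×10⁻³
  candidate U: M = 1.64×10⁻³
  candidate J: M = 1.50×10⁻³
Candidate Q has the largest M.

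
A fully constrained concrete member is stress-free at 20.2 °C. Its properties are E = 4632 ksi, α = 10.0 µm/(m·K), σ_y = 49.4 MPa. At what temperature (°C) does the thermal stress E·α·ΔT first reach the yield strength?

175 °C

E = 4632 ksi = 31.94 GPa.
E·α·ΔT = 49.40 MPa ⇒ ΔT = 49.40 / (31.94×10³ × 10.0×10⁻⁶) = 154.7 K.
T = 20.2 + 154.7 = 174.9 °C.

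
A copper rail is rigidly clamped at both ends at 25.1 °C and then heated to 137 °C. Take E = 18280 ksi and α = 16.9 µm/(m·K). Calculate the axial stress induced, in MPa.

238 MPa

E = 18280 ksi = 126.0 GPa.
ΔT = 111.9 K. Constrained thermal stress σ = E·α·ΔT = 126.0×10³ MPa × 16.9×10⁻⁶ × 111.9 = 238 MPa (compressive).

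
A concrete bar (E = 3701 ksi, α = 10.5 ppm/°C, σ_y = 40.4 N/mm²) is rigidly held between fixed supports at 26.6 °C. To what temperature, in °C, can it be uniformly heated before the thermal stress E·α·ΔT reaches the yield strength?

177 °C

E = 3701 ksi = 25.52 GPa.
σ_y = 40.4 N/mm² = 40.40 MPa.
E·α·ΔT = 40.40 MPa ⇒ ΔT = 40.40 / (25.52×10³ × 10.5×10⁻⁶) = 150.8 K.
T = 26.6 + 150.8 = 177.4 °C.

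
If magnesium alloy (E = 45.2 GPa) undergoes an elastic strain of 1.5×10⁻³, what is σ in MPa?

67.8 MPa

σ = E·ε = 45200 MPa × 1.5×10⁻³ = 67.8 MPa.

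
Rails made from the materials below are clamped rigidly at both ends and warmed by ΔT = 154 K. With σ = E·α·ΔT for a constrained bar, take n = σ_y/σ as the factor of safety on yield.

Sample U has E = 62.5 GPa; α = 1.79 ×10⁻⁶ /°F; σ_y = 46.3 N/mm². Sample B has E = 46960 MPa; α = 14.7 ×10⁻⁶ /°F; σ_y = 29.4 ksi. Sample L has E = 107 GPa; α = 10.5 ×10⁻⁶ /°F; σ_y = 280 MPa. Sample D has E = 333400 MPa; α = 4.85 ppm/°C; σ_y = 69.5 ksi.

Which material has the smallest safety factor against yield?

sample L

With everything in SI (GPa, ×10⁻⁶/K, MPa):
  sample U: E = 62.50, α = 3.22, σ_y = 46.30 → σ = 31.0 MPa, n = 1.49
  sample B: E = 46.96, α = 26.5, σ_y = 202.7 → σ = 191 MPa, n = 1.06
  sample L: E = 107.0, α = 18.9, σ_y = 280.0 → σ = 311 MPa, n = 0.899
  sample D: E = 333.4, α = 4.85, σ_y = 479.2 → σ = 249 MPa, n = 1.92
Smallest n: sample L with n = 0.899.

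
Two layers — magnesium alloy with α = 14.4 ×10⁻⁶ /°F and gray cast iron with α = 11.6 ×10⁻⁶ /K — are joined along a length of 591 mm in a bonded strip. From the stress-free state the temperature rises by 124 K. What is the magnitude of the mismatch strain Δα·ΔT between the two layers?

1.78×10⁻³

magnesium alloy: α = 14.4×10⁻⁶/°F × 9/5 = 25.9×10⁻⁶/K.
Δα = |25.9 − 11.6|×10⁻⁶/K = 14.3×10⁻⁶/K.
Mismatch strain = Δα·ΔT = 14.3×10⁻⁶ × 124.0 = 1.78×10⁻³.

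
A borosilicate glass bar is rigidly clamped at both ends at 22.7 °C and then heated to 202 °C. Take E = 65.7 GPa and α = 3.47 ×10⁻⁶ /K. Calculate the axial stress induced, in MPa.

ΔT = 179.3 K. Constrained thermal stress σ = E·α·ΔT = 65.70×10³ MPa × 3.47×10⁻⁶ × 179.3 = 40.9 MPa (compressive).

40.9 MPa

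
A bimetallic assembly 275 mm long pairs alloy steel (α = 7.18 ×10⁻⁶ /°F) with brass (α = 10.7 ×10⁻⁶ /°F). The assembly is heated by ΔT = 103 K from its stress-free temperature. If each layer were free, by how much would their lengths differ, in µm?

179 µm

alloy steel: α = 7.18×10⁻⁶/°F × 9/5 = 12.9×10⁻⁶/K.
brass: α = 10.7×10⁻⁶/°F × 9/5 = 19.3×10⁻⁶/K.
Δα = |12.9 − 19.3|×10⁻⁶/K = 6.34×10⁻⁶/K.
ΔL_mismatch = Δα·L·ΔT = 6.34×10⁻⁶ × 275.0 mm × 103.0 K = 179 µm.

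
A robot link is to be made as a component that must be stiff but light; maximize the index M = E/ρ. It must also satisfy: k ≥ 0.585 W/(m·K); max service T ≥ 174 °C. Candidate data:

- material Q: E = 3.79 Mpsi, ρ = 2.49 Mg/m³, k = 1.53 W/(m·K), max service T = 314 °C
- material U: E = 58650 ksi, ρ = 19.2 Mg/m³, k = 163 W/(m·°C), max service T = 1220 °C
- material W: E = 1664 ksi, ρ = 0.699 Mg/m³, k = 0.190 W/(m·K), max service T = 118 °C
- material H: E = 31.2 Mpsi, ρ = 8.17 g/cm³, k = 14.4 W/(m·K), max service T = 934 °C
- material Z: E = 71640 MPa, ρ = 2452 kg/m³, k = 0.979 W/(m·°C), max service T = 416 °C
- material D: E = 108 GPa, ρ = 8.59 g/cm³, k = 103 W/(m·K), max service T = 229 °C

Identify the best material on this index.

material Z

Screen on constraints: k ≥ 0.585 W/(m·K); max service T ≥ 174 °C. Survivors: material Q, material U, material H, material Z, material D.
Convert each candidate to consistent units, then evaluate M:
  material Q: E = 26.13 GPa, ρ = 2490 kg/m³
  material U: E = 404.4 GPa, ρ = 19200 kg/m³
  material H: E = 215.1 GPa, ρ = 8170 kg/m³
  material Z: E = 71.64 GPa, ρ = 2452 kg/m³
  material D: E = 108.0 GPa, ρ = 8590 kg/m³
  material Z: M = 29.2 MN·m/kg
  material H: M = 26.3 MN·m/kg
  material U: M = 21.1 MN·m/kg
  material D: M = 12.6 MN·m/kg
  material Q: M = 10.5 MN·m/kg
The maximum is for material Z.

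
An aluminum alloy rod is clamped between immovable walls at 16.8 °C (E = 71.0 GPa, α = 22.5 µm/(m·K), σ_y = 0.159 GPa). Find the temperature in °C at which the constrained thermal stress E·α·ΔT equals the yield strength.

σ_y = 0.159 GPa = 159.0 MPa.
E·α·ΔT = 159.0 MPa ⇒ ΔT = 159.0 / (71.00×10³ × 22.5×10⁻⁶) = 99.53 K.
T = 16.8 + 99.53 = 116.3 °C.

116 °C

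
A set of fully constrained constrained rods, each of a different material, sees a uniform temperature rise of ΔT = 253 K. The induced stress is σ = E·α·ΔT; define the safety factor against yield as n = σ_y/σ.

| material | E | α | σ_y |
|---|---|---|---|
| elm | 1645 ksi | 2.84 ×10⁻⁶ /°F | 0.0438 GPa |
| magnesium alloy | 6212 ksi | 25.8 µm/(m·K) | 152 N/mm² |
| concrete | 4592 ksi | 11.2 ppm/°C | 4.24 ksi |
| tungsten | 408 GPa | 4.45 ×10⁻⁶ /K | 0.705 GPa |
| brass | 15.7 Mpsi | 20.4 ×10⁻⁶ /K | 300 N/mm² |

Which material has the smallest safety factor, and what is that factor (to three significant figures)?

Per material, after unit conversion:
  elm: E = 11.34, α = 5.11, σ_y = 43.80 → σ = 14.7 MPa, n = 2.99
  magnesium alloy: E = 42.83, α = 25.8, σ_y = 152.0 → σ = 280 MPa, n = 0.544
  concrete: E = 31.66, α = 11.2, σ_y = 29.23 → σ = 89.7 MPa, n = 0.326
  tungsten: E = 408.0, α = 4.45, σ_y = 705.0 → σ = 459 MPa, n = 1.53
  brass: E = 108.2, α = 20.4, σ_y = 300.0 → σ = 559 MPa, n = 0.537
The minimum is concrete at n = 0.326.

concrete, n = 0.326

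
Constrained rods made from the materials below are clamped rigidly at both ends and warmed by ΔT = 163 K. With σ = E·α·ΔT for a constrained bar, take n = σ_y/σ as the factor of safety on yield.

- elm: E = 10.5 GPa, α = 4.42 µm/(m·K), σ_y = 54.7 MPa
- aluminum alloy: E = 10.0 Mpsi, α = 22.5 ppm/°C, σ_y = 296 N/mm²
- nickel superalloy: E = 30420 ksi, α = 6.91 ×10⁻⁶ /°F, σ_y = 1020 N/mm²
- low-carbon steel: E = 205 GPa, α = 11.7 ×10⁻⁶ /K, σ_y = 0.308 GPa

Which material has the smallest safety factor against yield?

low-carbon steel

Per material, after unit conversion:
  elm: E = 10.50, α = 4.42, σ_y = 54.70 → σ = 7.56 MPa, n = 7.23
  aluminum alloy: E = 68.95, α = 22.5, σ_y = 296.0 → σ = 253 MPa, n = 1.17
  nickel superalloy: E = 209.7, α = 12.4, σ_y = 1020 → σ = 425 MPa, n = 2.40
  low-carbon steel: E = 205.0, α = 11.7, σ_y = 308.0 → σ = 391 MPa, n = 0.788
Low-carbon steel has the lowest safety factor, n = 0.788.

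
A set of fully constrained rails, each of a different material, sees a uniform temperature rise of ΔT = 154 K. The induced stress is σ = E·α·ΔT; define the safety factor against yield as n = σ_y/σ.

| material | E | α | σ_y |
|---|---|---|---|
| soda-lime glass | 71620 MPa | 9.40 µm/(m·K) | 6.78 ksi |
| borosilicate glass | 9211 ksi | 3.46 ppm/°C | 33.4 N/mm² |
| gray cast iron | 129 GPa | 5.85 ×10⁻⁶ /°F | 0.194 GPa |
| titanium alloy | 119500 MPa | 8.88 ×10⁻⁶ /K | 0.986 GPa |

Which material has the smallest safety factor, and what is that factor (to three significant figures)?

Converting E to GPa, α to ×10⁻⁶/K, σ_y to MPa, then σ and n for each:
  soda-lime glass: E = 71.62, α = 9.40, σ_y = 46.75 → σ = 104 MPa, n = 0.451
  borosilicate glass: E = 63.51, α = 3.46, σ_y = 33.40 → σ = 33.8 MPa, n = 0.987
  gray cast iron: E = 129.0, α = 10.5, σ_y = 194.0 → σ = 209 MPa, n = 0.927
  titanium alloy: E = 119.5, α = 8.88, σ_y = 986.0 → σ = 163 MPa, n = 6.03
The minimum is soda-lime glass at n = 0.451.

soda-lime glass, n = 0.451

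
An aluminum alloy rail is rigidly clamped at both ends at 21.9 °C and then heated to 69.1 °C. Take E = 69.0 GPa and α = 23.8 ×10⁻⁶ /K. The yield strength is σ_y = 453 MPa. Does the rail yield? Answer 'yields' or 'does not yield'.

does not yield

ΔT = 47.20 K. Constrained thermal stress σ = E·α·ΔT = 69.00×10³ MPa × 23.8×10⁻⁶ × 47.20 = 77.5 MPa (compressive).
Compare to σ_y = 453 MPa: σ < σ_y, so it does not yield.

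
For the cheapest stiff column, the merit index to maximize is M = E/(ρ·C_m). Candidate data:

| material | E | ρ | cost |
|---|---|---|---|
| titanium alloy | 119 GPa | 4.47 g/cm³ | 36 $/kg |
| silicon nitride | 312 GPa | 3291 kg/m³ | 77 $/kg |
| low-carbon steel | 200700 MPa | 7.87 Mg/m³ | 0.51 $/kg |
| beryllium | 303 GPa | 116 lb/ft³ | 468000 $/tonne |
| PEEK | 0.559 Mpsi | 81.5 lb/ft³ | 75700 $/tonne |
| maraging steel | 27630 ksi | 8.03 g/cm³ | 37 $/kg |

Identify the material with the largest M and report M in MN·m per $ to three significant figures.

In SI units:
  titanium alloy: E = 119.0 GPa, ρ = 4470 kg/m³, cost = 36.00 $/kg
  silicon nitride: E = 312.0 GPa, ρ = 3291 kg/m³, cost = 77.00 $/kg
  low-carbon steel: E = 200.7 GPa, ρ = 7870 kg/m³, cost = 0.5100 $/kg
  beryllium: E = 303.0 GPa, ρ = 1858 kg/m³, cost = 468.0 $/kg
  PEEK: E = 3.854 GPa, ρ = 1306 kg/m³, cost = 75.70 $/kg
  maraging steel: E = 190.5 GPa, ρ = 8030 kg/m³, cost = 37.00 $/kg
  low-carbon steel: M = 50.0 MN·m per $
  silicon nitride: M = 1.23 MN·m per $
  titanium alloy: M = 0.739 MN·m per $
  maraging steel: M = 0.641 MN·m per $
  beryllium: M = 0.348 MN·m per $
  PEEK: M = 0.0390 MN·m per $
Low-carbon steel has the largest M.

low-carbon steel, M = 50.0 MN·m per $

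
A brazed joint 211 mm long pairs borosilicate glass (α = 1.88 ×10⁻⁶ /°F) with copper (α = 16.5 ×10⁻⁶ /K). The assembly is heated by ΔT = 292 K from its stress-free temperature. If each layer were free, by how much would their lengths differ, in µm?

borosilicate glass: α = 1.88×10⁻⁶/°F × 9/5 = 3.38×10⁻⁶/K.
Δα = |3.38 − 16.5|×10⁻⁶/K = 13.1×10⁻⁶/K.
ΔL_mismatch = Δα·L·ΔT = 13.1×10⁻⁶ × 211.0 mm × 292.0 K = 808 µm.

808 µm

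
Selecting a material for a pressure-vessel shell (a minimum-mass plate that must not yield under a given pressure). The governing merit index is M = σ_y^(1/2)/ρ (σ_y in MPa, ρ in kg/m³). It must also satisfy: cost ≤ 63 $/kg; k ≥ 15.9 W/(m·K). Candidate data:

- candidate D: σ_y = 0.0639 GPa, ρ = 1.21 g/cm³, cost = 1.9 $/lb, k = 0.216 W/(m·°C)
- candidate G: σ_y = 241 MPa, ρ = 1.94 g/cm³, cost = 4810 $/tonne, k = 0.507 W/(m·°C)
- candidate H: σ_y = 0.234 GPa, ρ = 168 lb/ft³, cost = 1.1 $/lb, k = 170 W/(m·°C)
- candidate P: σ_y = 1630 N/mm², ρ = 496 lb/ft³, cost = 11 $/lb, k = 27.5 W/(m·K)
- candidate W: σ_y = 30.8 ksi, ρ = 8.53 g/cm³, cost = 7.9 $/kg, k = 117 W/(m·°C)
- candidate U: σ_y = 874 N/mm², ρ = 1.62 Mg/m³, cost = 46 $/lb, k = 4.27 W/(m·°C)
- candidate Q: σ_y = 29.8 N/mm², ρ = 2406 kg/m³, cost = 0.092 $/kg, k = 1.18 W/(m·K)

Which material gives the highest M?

candidate H

Screen on constraints: cost ≤ 63 $/kg; k ≥ 15.9 W/(m·K). Survivors: candidate H, candidate P, candidate W.
In SI units:
  candidate H: σ_y = 234.0 MPa, ρ = 2691 kg/m³
  candidate P: σ_y = 1630 MPa, ρ = 7945 kg/m³
  candidate W: σ_y = 212.4 MPa, ρ = 8530 kg/m³
  candidate H: M = 5.68×10⁻³
  candidate P: M = 5.08×10⁻³
  candidate W: M = 1.71×10⁻³
Candidate H ranks first.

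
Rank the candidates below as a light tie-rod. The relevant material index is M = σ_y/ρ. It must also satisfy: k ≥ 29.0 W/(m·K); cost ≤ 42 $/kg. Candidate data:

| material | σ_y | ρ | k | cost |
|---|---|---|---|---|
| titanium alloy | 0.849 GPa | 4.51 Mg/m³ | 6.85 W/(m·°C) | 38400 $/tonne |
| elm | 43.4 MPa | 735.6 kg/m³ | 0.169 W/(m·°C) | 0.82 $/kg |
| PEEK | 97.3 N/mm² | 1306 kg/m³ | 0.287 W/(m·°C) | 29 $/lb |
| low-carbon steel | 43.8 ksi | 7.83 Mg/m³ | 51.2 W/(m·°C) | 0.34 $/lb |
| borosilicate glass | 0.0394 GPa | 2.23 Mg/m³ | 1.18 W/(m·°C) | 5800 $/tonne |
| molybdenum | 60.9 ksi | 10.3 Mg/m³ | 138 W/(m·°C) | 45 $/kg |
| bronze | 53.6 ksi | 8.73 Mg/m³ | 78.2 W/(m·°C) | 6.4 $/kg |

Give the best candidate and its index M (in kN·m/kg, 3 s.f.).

Screen on constraints: k ≥ 29.0 W/(m·K); cost ≤ 42 $/kg. Survivors: low-carbon steel, bronze.
Putting every candidate on a common basis:
  low-carbon steel: σ_y = 302.0 MPa, ρ = 7830 kg/m³
  bronze: σ_y = 369.6 MPa, ρ = 8730 kg/m³
  bronze: M = 42.3 kN·m/kg
  low-carbon steel: M = 38.6 kN·m/kg
Highest index: bronze.

bronze, M = 42.3 kN·m/kg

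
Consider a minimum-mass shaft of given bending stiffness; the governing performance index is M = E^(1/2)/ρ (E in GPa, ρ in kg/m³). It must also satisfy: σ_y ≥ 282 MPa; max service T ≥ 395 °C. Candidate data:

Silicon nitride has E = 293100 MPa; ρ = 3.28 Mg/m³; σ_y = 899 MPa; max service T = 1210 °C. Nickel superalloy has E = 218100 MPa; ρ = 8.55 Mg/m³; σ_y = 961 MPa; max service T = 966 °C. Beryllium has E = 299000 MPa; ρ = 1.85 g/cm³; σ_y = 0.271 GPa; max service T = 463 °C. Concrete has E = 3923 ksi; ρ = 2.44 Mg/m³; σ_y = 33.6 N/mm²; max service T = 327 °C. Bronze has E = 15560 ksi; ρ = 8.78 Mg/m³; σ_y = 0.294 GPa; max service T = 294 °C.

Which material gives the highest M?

silicon nitride

Screen on constraints: σ_y ≥ 282 MPa; max service T ≥ 395 °C. Survivors: silicon nitride, nickel superalloy.
After converting to SI:
  silicon nitride: E = 293.1 GPa, ρ = 3280 kg/m³
  nickel superalloy: E = 218.1 GPa, ρ = 8550 kg/m³
  silicon nitride: M = 5.22×10⁻³
  nickel superalloy: M = 1.73×10⁻³
Silicon nitride has the largest M.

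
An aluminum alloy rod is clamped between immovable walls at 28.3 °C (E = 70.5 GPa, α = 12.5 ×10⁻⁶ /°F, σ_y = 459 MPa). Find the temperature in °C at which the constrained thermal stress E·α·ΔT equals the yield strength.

α = 12.5×10⁻⁶/°F × 9/5 = 22.5×10⁻⁶/K.
E·α·ΔT = 459.0 MPa ⇒ ΔT = 459.0 / (70.50×10³ × 22.5×10⁻⁶) = 289.4 K.
T = 28.3 + 289.4 = 317.7 °C.

318 °C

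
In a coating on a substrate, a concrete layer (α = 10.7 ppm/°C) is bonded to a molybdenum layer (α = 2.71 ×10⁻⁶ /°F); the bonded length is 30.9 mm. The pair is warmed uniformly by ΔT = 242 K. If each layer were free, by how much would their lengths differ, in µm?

molybdenum: α = 2.71×10⁻⁶/°F × 9/5 = 4.88×10⁻⁶/K.
Δα = |10.7 − 4.88|×10⁻⁶/K = 5.82×10⁻⁶/K.
ΔL_mismatch = Δα·L·ΔT = 5.82×10⁻⁶ × 30.9 mm × 242.0 K = 43.5 µm.

43.5 µm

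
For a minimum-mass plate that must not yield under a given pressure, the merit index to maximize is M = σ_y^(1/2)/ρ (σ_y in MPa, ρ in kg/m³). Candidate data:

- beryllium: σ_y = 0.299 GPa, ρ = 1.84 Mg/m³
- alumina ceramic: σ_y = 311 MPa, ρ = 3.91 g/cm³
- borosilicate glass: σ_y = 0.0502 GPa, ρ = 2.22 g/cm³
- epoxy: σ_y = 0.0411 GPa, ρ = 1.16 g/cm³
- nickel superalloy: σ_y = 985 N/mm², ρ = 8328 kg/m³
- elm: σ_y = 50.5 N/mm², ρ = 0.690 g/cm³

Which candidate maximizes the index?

elm

After converting to SI:
  beryllium: σ_y = 299.0 MPa, ρ = 1840 kg/m³
  alumina ceramic: σ_y = 311.0 MPa, ρ = 3910 kg/m³
  borosilicate glass: σ_y = 50.20 MPa, ρ = 2220 kg/m³
  epoxy: σ_y = 41.10 MPa, ρ = 1160 kg/m³
  nickel superalloy: σ_y = 985.0 MPa, ρ = 8328 kg/m³
  elm: σ_y = 50.50 MPa, ρ = 690.0 kg/m³
  elm: M = 10.3×10⁻³
  beryllium: M = 9.40×10⁻³
  epoxy: M = 5.53×10⁻³
  alumina ceramic: M = 4.51×10⁻³
  nickel superalloy: M = 3.77×10⁻³
  borosilicate glass: M = 3.19×10⁻³
Elm has the largest M.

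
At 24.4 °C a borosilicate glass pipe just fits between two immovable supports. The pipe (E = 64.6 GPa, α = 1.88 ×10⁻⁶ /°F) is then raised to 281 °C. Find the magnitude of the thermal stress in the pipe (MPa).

56.1 MPa

α = 1.88×10⁻⁶/°F × 9/5 = 3.38×10⁻⁶/K.
ΔT = 256.6 K. Constrained thermal stress σ = E·α·ΔT = 64.60×10³ MPa × 3.38×10⁻⁶ × 256.6 = 56.1 MPa (compressive).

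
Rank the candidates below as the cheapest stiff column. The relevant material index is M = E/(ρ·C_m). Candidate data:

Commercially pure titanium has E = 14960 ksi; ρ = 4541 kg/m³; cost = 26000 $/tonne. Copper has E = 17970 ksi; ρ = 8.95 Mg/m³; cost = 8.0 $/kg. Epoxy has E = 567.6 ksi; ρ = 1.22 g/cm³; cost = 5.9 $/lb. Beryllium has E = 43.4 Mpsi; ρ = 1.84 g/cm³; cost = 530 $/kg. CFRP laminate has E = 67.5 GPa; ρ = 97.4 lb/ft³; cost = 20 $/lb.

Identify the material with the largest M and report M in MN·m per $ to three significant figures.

copper, M = 1.73 MN·m per $

After converting to SI:
  commercially pure titanium: E = 103.1 GPa, ρ = 4541 kg/m³, cost = 26.00 $/kg
  copper: E = 123.9 GPa, ρ = 8950 kg/m³, cost = 8.000 $/kg
  epoxy: E = 3.913 GPa, ρ = 1220 kg/m³, cost = 13.01 $/kg
  beryllium: E = 299.2 GPa, ρ = 1840 kg/m³, cost = 530.0 $/kg
  CFRP laminate: E = 67.50 GPa, ρ = 1560 kg/m³, cost = 44.09 $/kg
  copper: M = 1.73 MN·m per $
  CFRP laminate: M = 0.981 MN·m per $
  commercially pure titanium: M = 0.874 MN·m per $
  beryllium: M = 0.307 MN·m per $
  epoxy: M = 0.247 MN·m per $
The maximum is for copper.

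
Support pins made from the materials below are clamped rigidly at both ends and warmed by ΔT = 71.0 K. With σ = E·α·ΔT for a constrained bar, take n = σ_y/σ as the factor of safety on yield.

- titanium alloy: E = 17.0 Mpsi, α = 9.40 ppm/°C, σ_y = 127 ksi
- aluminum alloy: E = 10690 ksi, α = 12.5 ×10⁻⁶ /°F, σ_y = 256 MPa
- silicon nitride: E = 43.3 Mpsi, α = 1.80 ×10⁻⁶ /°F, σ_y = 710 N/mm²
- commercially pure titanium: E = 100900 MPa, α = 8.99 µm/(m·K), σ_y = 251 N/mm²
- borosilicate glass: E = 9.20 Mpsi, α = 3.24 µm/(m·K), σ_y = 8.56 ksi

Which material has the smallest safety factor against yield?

aluminum alloy

In consistent units (E in GPa, α in ×10⁻⁶/K, σ_y in MPa):
  titanium alloy: E = 117.2, α = 9.40, σ_y = 875.6 → σ = 78.2 MPa, n = 11.2
  aluminum alloy: E = 73.70, α = 22.5, σ_y = 256.0 → σ = 118 MPa, n = 2.17
  silicon nitride: E = 298.5, α = 3.24, σ_y = 710.0 → σ = 68.7 MPa, n = 10.3
  commercially pure titanium: E = 100.9, α = 8.99, σ_y = 251.0 → σ = 64.4 MPa, n = 3.90
  borosilicate glass: E = 63.43, α = 3.24, σ_y = 59.02 → σ = 14.6 MPa, n = 4.04
Aluminum alloy has the lowest safety factor, n = 2.17.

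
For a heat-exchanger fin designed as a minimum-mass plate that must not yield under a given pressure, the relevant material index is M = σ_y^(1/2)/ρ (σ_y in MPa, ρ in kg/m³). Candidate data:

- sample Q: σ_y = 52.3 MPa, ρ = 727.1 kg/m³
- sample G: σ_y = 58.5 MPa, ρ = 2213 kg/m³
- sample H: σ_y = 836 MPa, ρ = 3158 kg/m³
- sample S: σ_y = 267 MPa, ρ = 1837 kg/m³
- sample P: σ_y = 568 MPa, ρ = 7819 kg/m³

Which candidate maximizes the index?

Evaluate M for each candidate:
  sample Q: M = 9.95×10⁻³
  sample H: M = 9.16×10⁻³
  sample S: M = 8.90×10⁻³
  sample G: M = 3.46×10⁻³
  sample P: M = 3.05×10⁻³
Highest index: sample Q.

sample Q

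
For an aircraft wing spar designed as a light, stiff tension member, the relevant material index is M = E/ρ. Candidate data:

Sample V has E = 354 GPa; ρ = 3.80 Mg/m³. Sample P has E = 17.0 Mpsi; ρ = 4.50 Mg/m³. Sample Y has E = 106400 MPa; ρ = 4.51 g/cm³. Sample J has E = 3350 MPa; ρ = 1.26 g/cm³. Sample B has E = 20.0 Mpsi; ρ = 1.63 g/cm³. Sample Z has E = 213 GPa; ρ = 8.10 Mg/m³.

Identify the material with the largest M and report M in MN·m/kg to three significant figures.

sample V, M = 93.2 MN·m/kg

After converting to SI:
  sample V: E = 354.0 GPa, ρ = 3800 kg/m³
  sample P: E = 117.2 GPa, ρ = 4500 kg/m³
  sample Y: E = 106.4 GPa, ρ = 4510 kg/m³
  sample J: E = 3.350 GPa, ρ = 1260 kg/m³
  sample B: E = 137.9 GPa, ρ = 1630 kg/m³
  sample Z: E = 213.0 GPa, ρ = 8100 kg/m³
  sample V: M = 93.2 MN·m/kg
  sample B: M = 84.6 MN·m/kg
  sample Z: M = 26.3 MN·m/kg
  sample P: M = 26.0 MN·m/kg
  sample Y: M = 23.6 MN·m/kg
  sample J: M = 2.66 MN·m/kg
Sample V ranks first.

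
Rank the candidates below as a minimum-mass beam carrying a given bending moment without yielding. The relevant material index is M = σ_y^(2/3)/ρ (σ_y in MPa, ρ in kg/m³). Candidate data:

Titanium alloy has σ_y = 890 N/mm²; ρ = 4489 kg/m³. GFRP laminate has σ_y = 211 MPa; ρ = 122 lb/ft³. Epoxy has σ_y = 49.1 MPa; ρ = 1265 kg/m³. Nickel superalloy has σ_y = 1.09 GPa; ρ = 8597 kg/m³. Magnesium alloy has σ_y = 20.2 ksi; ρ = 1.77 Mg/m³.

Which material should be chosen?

titanium alloy

Putting every candidate on a common basis:
  titanium alloy: σ_y = 890.0 MPa, ρ = 4489 kg/m³
  GFRP laminate: σ_y = 211.0 MPa, ρ = 1954 kg/m³
  epoxy: σ_y = 49.10 MPa, ρ = 1265 kg/m³
  nickel superalloy: σ_y = 1090 MPa, ρ = 8597 kg/m³
  magnesium alloy: σ_y = 139.3 MPa, ρ = 1770 kg/m³
  titanium alloy: M = 20.6×10⁻³
  GFRP laminate: M = 18.1×10⁻³
  magnesium alloy: M = 15.2×10⁻³
  nickel superalloy: M = 12.3×10⁻³
  epoxy: M = 10.6×10⁻³
Titanium alloy has the largest M.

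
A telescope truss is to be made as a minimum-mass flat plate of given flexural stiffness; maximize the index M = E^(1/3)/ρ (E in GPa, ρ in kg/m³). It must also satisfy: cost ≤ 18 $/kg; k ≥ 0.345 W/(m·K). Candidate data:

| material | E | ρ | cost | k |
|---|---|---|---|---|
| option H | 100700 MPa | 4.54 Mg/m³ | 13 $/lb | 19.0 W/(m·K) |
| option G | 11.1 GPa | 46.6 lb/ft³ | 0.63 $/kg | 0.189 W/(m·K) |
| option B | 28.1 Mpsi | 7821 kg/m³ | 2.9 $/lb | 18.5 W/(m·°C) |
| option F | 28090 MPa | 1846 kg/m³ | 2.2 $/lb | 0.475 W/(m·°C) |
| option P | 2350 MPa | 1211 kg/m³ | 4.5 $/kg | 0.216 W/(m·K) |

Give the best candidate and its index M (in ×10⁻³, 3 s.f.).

Screen on constraints: cost ≤ 18 $/kg; k ≥ 0.345 W/(m·K). Survivors: option B, option F.
After converting to SI:
  option B: E = 193.7 GPa, ρ = 7821 kg/m³
  option F: E = 28.09 GPa, ρ = 1846 kg/m³
  option F: M = 1.65×10⁻³
  option B: M = 0.740×10⁻³
The maximum is for option F.

option F, M = 1.65×10⁻³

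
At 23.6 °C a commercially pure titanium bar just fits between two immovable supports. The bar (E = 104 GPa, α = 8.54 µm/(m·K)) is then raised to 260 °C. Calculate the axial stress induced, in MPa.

210 MPa

ΔT = 236.4 K. Constrained thermal stress σ = E·α·ΔT = 104.0×10³ MPa × 8.54×10⁻⁶ × 236.4 = 210 MPa (compressive).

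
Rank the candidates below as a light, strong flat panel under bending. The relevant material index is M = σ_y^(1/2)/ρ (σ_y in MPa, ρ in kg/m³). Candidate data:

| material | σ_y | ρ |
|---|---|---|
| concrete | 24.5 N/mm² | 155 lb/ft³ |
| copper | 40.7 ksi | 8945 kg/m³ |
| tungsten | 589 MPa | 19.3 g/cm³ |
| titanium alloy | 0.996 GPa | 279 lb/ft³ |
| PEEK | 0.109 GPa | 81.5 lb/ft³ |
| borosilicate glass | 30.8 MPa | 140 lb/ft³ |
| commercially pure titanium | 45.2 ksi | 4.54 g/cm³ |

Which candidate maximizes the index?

Convert each candidate to consistent units, then evaluate M:
  concrete: σ_y = 24.50 MPa, ρ = 2483 kg/m³
  copper: σ_y = 280.6 MPa, ρ = 8945 kg/m³
  tungsten: σ_y = 589.0 MPa, ρ = 19300 kg/m³
  titanium alloy: σ_y = 996.0 MPa, ρ = 4469 kg/m³
  PEEK: σ_y = 109.0 MPa, ρ = 1306 kg/m³
  borosilicate glass: σ_y = 30.80 MPa, ρ = 2243 kg/m³
  commercially pure titanium: σ_y = 311.6 MPa, ρ = 4540 kg/m³
  PEEK: M = 8.00×10⁻³
  titanium alloy: M = 7.06×10⁻³
  commercially pure titanium: M = 3.89×10⁻³
  borosilicate glass: M = 2.47×10⁻³
  concrete: M = 1.99×10⁻³
  copper: M = 1.87×10⁻³
  tungsten: M = 1.26×10⁻³
Highest index: PEEK.

PEEK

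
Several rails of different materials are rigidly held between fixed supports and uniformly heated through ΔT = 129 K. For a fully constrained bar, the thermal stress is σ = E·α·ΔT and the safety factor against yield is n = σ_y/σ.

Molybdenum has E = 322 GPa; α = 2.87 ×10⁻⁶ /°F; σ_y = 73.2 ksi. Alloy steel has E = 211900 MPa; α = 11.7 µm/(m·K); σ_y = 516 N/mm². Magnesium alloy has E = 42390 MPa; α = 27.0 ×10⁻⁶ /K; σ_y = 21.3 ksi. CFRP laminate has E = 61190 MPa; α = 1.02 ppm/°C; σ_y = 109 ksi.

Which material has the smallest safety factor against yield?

With everything in SI (GPa, ×10⁻⁶/K, MPa):
  molybdenum: E = 322.0, α = 5.17, σ_y = 504.7 → σ = 215 MPa, n = 2.35
  alloy steel: E = 211.9, α = 11.7, σ_y = 516.0 → σ = 320 MPa, n = 1.61
  magnesium alloy: E = 42.39, α = 27.0, σ_y = 146.9 → σ = 148 MPa, n = 0.995
  CFRP laminate: E = 61.19, α = 1.02, σ_y = 751.5 → σ = 8.05 MPa, n = 93.3
Smallest n: magnesium alloy with n = 0.995.

magnesium alloy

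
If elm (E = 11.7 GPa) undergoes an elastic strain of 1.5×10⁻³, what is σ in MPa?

σ = E·ε = 11700 MPa × 1.5×10⁻³ = 17.6 MPa.

17.6 MPa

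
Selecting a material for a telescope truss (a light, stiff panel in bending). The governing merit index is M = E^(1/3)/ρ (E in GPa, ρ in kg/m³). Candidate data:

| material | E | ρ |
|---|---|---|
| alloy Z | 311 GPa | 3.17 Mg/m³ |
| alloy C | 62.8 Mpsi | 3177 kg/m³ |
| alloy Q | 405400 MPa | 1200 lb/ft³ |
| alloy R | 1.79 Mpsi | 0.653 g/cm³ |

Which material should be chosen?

alloy R

Normalizing units and computing the index:
  alloy Z: E = 311.0 GPa, ρ = 3170 kg/m³
  alloy C: E = 433.0 GPa, ρ = 3177 kg/m³
  alloy Q: E = 405.4 GPa, ρ = 19220 kg/m³
  alloy R: E = 12.34 GPa, ρ = 653.0 kg/m³
  alloy R: M = 3.54×10⁻³
  alloy C: M = 2.38×10⁻³
  alloy Z: M = 2.14×10⁻³
  alloy Q: M = 0.385×10⁻³
Highest index: alloy R.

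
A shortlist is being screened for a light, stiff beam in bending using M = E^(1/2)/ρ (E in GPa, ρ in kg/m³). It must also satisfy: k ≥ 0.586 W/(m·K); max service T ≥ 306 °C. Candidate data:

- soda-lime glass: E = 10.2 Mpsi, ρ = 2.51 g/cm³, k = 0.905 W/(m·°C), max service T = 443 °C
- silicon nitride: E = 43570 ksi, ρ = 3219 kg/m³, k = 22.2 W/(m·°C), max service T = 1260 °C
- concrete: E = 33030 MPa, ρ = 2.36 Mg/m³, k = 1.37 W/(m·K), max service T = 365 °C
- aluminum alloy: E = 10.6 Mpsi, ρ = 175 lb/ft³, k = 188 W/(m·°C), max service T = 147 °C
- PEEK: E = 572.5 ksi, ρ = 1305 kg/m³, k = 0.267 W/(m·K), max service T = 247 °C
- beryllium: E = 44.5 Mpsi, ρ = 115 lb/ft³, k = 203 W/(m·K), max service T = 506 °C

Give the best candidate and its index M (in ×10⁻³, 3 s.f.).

Screen on constraints: k ≥ 0.586 W/(m·K); max service T ≥ 306 °C. Survivors: soda-lime glass, silicon nitride, concrete, beryllium.
In SI units:
  soda-lime glass: E = 70.33 GPa, ρ = 2510 kg/m³
  silicon nitride: E = 300.4 GPa, ρ = 3219 kg/m³
  concrete: E = 33.03 GPa, ρ = 2360 kg/m³
  beryllium: E = 306.8 GPa, ρ = 1842 kg/m³
  beryllium: M = 9.51×10⁻³
  silicon nitride: M = 5.38×10⁻³
  soda-lime glass: M = 3.34×10⁻³
  concrete: M = 2.44×10⁻³
Beryllium ranks first.

beryllium, M = 9.51×10⁻³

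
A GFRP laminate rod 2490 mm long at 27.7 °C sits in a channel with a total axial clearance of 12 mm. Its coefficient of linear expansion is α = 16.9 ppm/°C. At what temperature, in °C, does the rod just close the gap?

α·L₀·ΔT = 12.0 mm ⇒ ΔT = 12.0 / (16.9×10⁻⁶ × 2490.0) = 285.2 K.
T = 27.7 + 285.2 = 312.9 °C.

313 °C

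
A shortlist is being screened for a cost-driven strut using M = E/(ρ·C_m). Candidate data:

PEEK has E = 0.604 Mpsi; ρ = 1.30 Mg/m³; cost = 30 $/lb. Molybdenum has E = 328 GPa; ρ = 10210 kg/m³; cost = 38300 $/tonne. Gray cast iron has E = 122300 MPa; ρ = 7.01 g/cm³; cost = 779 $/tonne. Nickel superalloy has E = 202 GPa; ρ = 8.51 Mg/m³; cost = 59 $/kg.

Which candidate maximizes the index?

After converting to SI:
  PEEK: E = 4.164 GPa, ρ = 1300 kg/m³, cost = 66.14 $/kg
  molybdenum: E = 328.0 GPa, ρ = 10210 kg/m³, cost = 38.30 $/kg
  gray cast iron: E = 122.3 GPa, ρ = 7010 kg/m³, cost = 0.7790 $/kg
  nickel superalloy: E = 202.0 GPa, ρ = 8510 kg/m³, cost = 59.00 $/kg
  gray cast iron: M = 22.4 MN·m per $
  molybdenum: M = 0.839 MN·m per $
  nickel superalloy: M = 0.402 MN·m per $
  PEEK: M = 0.0484 MN·m per $
Highest index: gray cast iron.

gray cast iron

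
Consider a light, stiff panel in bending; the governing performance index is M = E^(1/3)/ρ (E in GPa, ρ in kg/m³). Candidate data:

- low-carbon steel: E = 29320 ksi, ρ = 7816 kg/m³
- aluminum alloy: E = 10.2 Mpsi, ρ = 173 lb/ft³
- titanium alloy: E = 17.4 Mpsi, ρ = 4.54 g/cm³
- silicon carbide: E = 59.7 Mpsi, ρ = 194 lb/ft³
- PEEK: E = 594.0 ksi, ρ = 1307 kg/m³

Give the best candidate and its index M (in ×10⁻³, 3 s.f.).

silicon carbide, M = 2.39×10⁻³

After converting to SI:
  low-carbon steel: E = 202.2 GPa, ρ = 7816 kg/m³
  aluminum alloy: E = 70.33 GPa, ρ = 2771 kg/m³
  titanium alloy: E = 120.0 GPa, ρ = 4540 kg/m³
  silicon carbide: E = 411.6 GPa, ρ = 3108 kg/m³
  PEEK: E = 4.095 GPa, ρ = 1307 kg/m³
  silicon carbide: M = 2.39×10⁻³
  aluminum alloy: M = 1.49×10⁻³
  PEEK: M = 1.22×10⁻³
  titanium alloy: M = 1.09×10⁻³
  low-carbon steel: M = 0.751×10⁻³
Silicon carbide has the largest M.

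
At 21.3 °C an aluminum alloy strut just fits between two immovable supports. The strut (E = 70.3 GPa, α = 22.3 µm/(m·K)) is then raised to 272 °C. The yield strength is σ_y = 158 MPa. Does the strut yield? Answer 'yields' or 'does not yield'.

ΔT = 250.7 K. Constrained thermal stress σ = E·α·ΔT = 70.30×10³ MPa × 22.3×10⁻⁶ × 250.7 = 393 MPa (compressive).
Compare to σ_y = 158 MPa: σ ≥ σ_y, so it yields.

yields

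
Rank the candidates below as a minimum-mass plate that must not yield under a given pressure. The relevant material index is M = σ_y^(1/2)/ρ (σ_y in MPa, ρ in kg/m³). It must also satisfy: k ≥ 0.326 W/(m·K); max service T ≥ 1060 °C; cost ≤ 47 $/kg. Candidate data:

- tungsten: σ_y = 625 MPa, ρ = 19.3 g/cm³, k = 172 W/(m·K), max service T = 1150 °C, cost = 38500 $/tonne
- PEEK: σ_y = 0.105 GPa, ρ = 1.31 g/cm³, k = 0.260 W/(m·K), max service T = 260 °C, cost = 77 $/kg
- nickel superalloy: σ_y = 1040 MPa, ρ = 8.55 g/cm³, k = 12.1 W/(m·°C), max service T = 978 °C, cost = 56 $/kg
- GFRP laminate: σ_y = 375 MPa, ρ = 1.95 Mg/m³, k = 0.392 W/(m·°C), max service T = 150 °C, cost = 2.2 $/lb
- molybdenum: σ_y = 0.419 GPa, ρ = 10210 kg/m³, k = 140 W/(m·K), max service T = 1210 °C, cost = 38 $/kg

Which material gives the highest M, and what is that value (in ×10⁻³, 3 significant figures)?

Screen on constraints: k ≥ 0.326 W/(m·K); max service T ≥ 1060 °C; cost ≤ 47 $/kg. Survivors: tungsten, molybdenum.
Putting every candidate on a common basis:
  tungsten: σ_y = 625.0 MPa, ρ = 19300 kg/m³
  molybdenum: σ_y = 419.0 MPa, ρ = 10210 kg/m³
  molybdenum: M = 2.00×10⁻³
  tungsten: M = 1.30×10⁻³
Molybdenum has the largest M.

molybdenum, M = 2.00×10⁻³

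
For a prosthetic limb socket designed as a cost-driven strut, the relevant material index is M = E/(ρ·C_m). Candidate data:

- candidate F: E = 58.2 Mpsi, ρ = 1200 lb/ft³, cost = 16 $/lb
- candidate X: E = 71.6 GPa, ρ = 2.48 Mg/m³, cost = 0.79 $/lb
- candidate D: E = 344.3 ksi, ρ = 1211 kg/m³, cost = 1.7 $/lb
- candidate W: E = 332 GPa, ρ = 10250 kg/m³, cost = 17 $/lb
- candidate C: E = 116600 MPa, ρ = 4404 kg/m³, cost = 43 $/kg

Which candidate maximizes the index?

In SI units:
  candidate F: E = 401.3 GPa, ρ = 19220 kg/m³, cost = 35.27 $/kg
  candidate X: E = 71.60 GPa, ρ = 2480 kg/m³, cost = 1.742 $/kg
  candidate D: E = 2.374 GPa, ρ = 1211 kg/m³, cost = 3.748 $/kg
  candidate W: E = 332.0 GPa, ρ = 10250 kg/m³, cost = 37.48 $/kg
  candidate C: E = 116.6 GPa, ρ = 4404 kg/m³, cost = 43.00 $/kg
  candidate X: M = 16.6 MN·m per $
  candidate W: M = 0.864 MN·m per $
  candidate C: M = 0.616 MN·m per $
  candidate F: M = 0.592 MN·m per $
  candidate D: M = 0.523 MN·m per $
Candidate X ranks first.

candidate X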